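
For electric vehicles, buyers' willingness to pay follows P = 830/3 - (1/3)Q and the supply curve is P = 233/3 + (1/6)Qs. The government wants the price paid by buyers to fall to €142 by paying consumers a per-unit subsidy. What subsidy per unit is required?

Required subsidy s = €3 per unit

At a buyer price of 142, quantity demanded is 830 − 3·142 = 404.
Sellers supply 404 only when they receive Ps = 233/3 + (1/6)·404 = 145.
s = Ps − Pb = 145 − 142 = 3.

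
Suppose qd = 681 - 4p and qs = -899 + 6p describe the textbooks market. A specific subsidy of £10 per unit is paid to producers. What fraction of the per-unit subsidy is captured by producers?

Pre-subsidy: 681 - 4p = -899 + 6p gives p* = 158, q* = 49.
With the subsidy, sellers receive ps = pb + 10 for each unit, where pb is the price buyers pay.
Supply in terms of pb becomes qs = -899 + 6(pb + 10) = -839 + 6pb. Setting this equal to demand: 681 - 4pb = -839 + 6pb, so pb = 152.
Sellers receive ps = 152 + 10 = 162; q' = 681 − 4·152 = 73.
Buyers' price falls by p* − pb = 158 − 152 = 6; sellers' price rises by ps − p* = 162 − 158 = 4.
So producers capture 4/10 = 0.4 of each unit of subsidy.

Producer share = 0.4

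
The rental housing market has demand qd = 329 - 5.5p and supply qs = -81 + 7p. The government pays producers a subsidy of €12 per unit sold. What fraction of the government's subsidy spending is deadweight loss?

DWL / government spending = 462/4639

Pre-subsidy: 329 - 5.5p = -81 + 7p gives p* = 32.8, q* = 148.6.
With the subsidy, sellers receive ps = pb + 12 for each unit, where pb is the price buyers pay.
Supply in terms of pb becomes qs = -81 + 7(pb + 12) = 3 + 7pb. Setting this equal to demand: 329 - 5.5pb = 3 + 7pb, so pb = 26.08.
Sellers receive ps = 26.08 + 12 = 38.08; q' = 329 − 5.5·26.08 = 185.56.
ΔCS = ½(148.6 + 185.56)(32.8 − 26.08) = 1122.7776; ΔPS = ½(148.6 + 185.56)(38.08 − 32.8) = 882.1824.
Government spending = 12 × 185.56 = 2226.72.
DWL = ½ × 12 × (185.56 − 148.6) = 221.76; fraction = 221.76 / 2226.72 = 462/4639.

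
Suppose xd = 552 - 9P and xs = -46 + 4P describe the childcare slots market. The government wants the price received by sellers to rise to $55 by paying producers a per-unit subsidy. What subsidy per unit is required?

At a seller price of 55, quantity supplied is -46 + 4·55 = 174.
Buyers absorb 174 only when they pay Pb with 552 − 9·Pb = 174, i.e. Pb = 42.
s = Ps − Pb = 55 − 42 = 13.

Required subsidy s = $13 per unit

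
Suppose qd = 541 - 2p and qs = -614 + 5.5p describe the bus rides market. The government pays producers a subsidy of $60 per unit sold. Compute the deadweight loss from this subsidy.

Deadweight loss = $2640

Pre-subsidy: 541 - 2p = -614 + 5.5p gives p* = 154, q* = 233.
With the subsidy, sellers receive ps = pb + 60 for each unit, where pb is the price buyers pay.
Supply in terms of pb becomes qs = -614 + 5.5(pb + 60) = -284 + 5.5pb. Setting this equal to demand: 541 - 2pb = -284 + 5.5pb, so pb = 110.
Sellers receive ps = 110 + 60 = 170; q' = 541 − 2·110 = 321.
The subsidy expands output by 321 − 233 = 88 past the efficient level; on those units the gap between marginal cost and willingness to pay runs from 0 up to 60.
DWL = ½ × 60 × 88 = 2640.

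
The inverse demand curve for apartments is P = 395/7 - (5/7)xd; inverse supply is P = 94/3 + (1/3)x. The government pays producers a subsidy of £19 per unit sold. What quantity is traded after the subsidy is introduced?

Pre-subsidy: 395/7 - (5/7)x = 94/3 + (1/3)x gives x* = 527/22 and P* = 865/22.
With the subsidy, sellers receive Ps = Pb + 19 for each unit, where Pb is the price buyers pay.
On the curves, Pb = 395/7 - (5/7)x and Ps = 94/3 + (1/3)x; the wedge Ps − Pb = 19 gives 94/3 + (1/3)x − (395/7 - (5/7)x) = 19, so x' = 463/11.
Then Pb = 395/7 − (5/7)·(463/11) = 290/11 and Ps = 94/3 + (1/3)·(463/11) = 499/11.

x' = 463/11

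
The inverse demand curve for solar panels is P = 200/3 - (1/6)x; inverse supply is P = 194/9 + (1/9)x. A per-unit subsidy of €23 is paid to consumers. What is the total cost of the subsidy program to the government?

Government cost = €5639.6

Pre-subsidy: 200/3 - (1/6)x = 194/9 + (1/9)x gives x* = 162.4 and P* = 39.6.
With the rebate, buyers effectively pay Pb = Ps − 23, where Ps is the price sellers receive.
On the curves, Pb = 200/3 - (1/6)x and Ps = 194/9 + (1/9)x; the wedge Ps − Pb = 23 gives 194/9 + (1/9)x − (200/3 - (1/6)x) = 23, so x' = 245.2.
Then Pb = 200/3 − (1/6)·245.2 = 25.8 and Ps = 194/9 + (1/9)·245.2 = 48.8.
Government outlay = subsidy × quantity = 23 × 245.2 = 5639.6.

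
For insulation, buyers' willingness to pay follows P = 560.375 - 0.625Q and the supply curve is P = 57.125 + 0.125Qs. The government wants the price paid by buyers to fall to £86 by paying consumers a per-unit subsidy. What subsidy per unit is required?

Required subsidy s = £66 per unit

At a buyer price of 86, quantity demanded is 896.6 − 1.6·86 = 759.
Sellers supply 759 only when they receive Ps = 57.125 + 0.125·759 = 152.
s = Ps − Pb = 152 − 86 = 66.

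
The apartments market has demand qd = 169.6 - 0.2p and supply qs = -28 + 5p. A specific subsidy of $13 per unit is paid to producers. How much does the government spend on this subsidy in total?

Government cost = $2138.5

Pre-subsidy: 169.6 - 0.2p = -28 + 5p gives p* = 38, q* = 162.
With the subsidy, sellers receive ps = pb + 13 for each unit, where pb is the price buyers pay.
Supply in terms of pb becomes qs = -28 + 5(pb + 13) = 37 + 5pb. Setting this equal to demand: 169.6 - 0.2pb = 37 + 5pb, so pb = 25.5.
Sellers receive ps = 25.5 + 13 = 38.5; q' = 169.6 − 0.2·25.5 = 164.5.
Government outlay = subsidy × quantity = 13 × 164.5 = 2138.5.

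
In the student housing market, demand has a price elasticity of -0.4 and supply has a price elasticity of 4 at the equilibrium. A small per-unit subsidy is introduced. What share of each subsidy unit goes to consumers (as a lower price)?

For a small subsidy around the equilibrium, the benefit split depends on the relative slopes, which at a point are proportional to the elasticities.
Buyer share = εs/(εs + |εd|) = 4/(4 + 0.4) = 10/11; seller share = |εd|/(εs + |εd|) = 1/11.

Consumer share = 10/11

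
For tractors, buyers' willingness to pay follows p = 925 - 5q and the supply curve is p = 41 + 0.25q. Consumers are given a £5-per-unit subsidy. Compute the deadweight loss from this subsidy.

Deadweight loss = 50/21

Pre-subsidy: 925 - 5q = 41 + 0.25q gives q* = 3536/21 and p* = 1745/21.
With the rebate, buyers effectively pay pb = ps − 5, where ps is the price sellers receive.
On the curves, pb = 925 - 5q and ps = 41 + 0.25q; the wedge ps − pb = 5 gives 41 + 0.25q − (925 - 5q) = 5, so q' = 508/3.
Then pb = 925 − 5·(508/3) = 235/3 and ps = 41 + 0.25·(508/3) = 250/3.
The subsidy expands output by 508/3 − 3536/21 = 20/21 past the efficient level; on those units the gap between marginal cost and willingness to pay runs from 0 up to 5.
DWL = ½ × 5 × 20/21 = 50/21.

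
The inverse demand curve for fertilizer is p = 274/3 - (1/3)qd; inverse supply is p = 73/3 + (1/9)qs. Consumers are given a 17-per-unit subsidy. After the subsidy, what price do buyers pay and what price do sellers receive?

Pre-subsidy: 274/3 - (1/3)q = 73/3 + (1/9)q gives q* = 150.75 and p* = 493/12.
With the rebate, buyers effectively pay pb = ps − 17, where ps is the price sellers receive.
On the curves, pb = 274/3 - (1/3)q and ps = 73/3 + (1/9)q; the wedge ps − pb = 17 gives 73/3 + (1/9)q − (274/3 - (1/3)q) = 17, so q' = 189.
Then pb = 274/3 − (1/3)·189 = 85/3 and ps = 73/3 + (1/9)·189 = 136/3.

Buyers pay 85/3; sellers receive 136/3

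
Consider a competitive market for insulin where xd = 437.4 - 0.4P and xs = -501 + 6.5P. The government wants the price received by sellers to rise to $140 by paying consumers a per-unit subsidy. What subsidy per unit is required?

At a seller price of 140, quantity supplied is -501 + 6.5·140 = 409.
Buyers absorb 409 only when they pay Pb with 437.4 − 0.4·Pb = 409, i.e. Pb = 71.
s = Ps − Pb = 140 − 71 = 69.

Required subsidy s = $69 per unit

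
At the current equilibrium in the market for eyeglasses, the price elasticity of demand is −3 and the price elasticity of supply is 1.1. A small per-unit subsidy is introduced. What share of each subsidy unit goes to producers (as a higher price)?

Producer share = 30/41

For a small subsidy around the equilibrium, the benefit split depends on the relative slopes, which at a point are proportional to the elasticities.
Buyer share = εs/(εs + |εd|) = 1.1/(1.1 + 3) = 11/41; seller share = |εd|/(εs + |εd|) = 30/41.
So producers capture 30/41 of the subsidy.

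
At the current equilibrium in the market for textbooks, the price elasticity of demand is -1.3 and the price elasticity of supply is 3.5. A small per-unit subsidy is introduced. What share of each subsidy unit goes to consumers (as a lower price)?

For a small subsidy around the equilibrium, the benefit split depends on the relative slopes, which at a point are proportional to the elasticities.
Buyer share = εs/(εs + |εd|) = 3.5/(3.5 + 1.3) = 35/48; seller share = |εd|/(εs + |εd|) = 13/48.

Consumer share = 35/48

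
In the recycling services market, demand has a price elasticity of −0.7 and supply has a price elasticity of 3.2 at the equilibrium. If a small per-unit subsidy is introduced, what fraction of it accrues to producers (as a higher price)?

For a small subsidy around the equilibrium, the benefit split depends on the relative slopes, which at a point are proportional to the elasticities.
Buyer share = εs/(εs + |εd|) = 3.2/(3.2 + 0.7) = 32/39; seller share = |εd|/(εs + |εd|) = 7/39.
So producers capture 7/39 of the subsidy.

Producer share = 7/39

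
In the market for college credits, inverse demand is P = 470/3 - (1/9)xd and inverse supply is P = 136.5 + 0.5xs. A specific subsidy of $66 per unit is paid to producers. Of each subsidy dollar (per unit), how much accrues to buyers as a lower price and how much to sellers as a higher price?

Pre-subsidy: 470/3 - (1/9)x = 136.5 + 0.5x gives x* = 33 and P* = 153.
With the subsidy, sellers receive Ps = Pb + 66 for each unit, where Pb is the price buyers pay.
On the curves, Pb = 470/3 - (1/9)x and Ps = 136.5 + 0.5x; the wedge Ps − Pb = 66 gives 136.5 + 0.5x − (470/3 - (1/9)x) = 66, so x' = 141.
Then Pb = 470/3 − (1/9)·141 = 141 and Ps = 136.5 + 0.5·141 = 207.
Buyers' price falls by P* − Pb = 153 − 141 = 12; sellers' price rises by Ps − P* = 207 − 153 = 54.

Buyers gain $12 per unit; sellers gain $54 per unit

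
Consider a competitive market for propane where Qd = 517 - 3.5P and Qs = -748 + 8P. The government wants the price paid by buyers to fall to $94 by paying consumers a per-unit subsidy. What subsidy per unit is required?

At a buyer price of 94, quantity demanded is 517 − 3.5·94 = 188.
Sellers supply 188 only when they receive Ps with -748 + 8·Ps = 188, i.e. Ps = 117.
s = Ps − Pb = 117 − 94 = 23.

Required subsidy s = $23 per unit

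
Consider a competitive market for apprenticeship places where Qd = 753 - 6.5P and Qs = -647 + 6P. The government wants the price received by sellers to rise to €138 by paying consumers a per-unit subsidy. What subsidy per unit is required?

Required subsidy s = €50 per unit

At a seller price of 138, quantity supplied is -647 + 6·138 = 181.
Buyers absorb 181 only when they pay Pb with 753 − 6.5·Pb = 181, i.e. Pb = 88.
s = Ps − Pb = 138 − 88 = 50.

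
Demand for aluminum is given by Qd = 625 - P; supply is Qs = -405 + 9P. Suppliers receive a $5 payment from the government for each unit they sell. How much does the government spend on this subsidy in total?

Pre-subsidy: 625 - P = -405 + 9P gives P* = 103, Q* = 522.
With the subsidy, sellers receive Ps = Pb + 5 for each unit, where Pb is the price buyers pay.
Supply in terms of Pb becomes Qs = -405 + 9(Pb + 5) = -360 + 9Pb. Setting this equal to demand: 625 - Pb = -360 + 9Pb, so Pb = 98.5.
Sellers receive Ps = 98.5 + 5 = 103.5; Q' = 625 − 1·98.5 = 526.5.
Government outlay = subsidy × quantity = 5 × 526.5 = 2632.5.

Government cost = $2632.5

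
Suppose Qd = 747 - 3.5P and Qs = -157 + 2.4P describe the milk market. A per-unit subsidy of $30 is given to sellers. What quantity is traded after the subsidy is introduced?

Pre-subsidy: 747 - 3.5P = -157 + 2.4P gives P* = 9040/59, Q* = 12433/59.
With the subsidy, sellers receive Ps = Pb + 30 for each unit, where Pb is the price buyers pay.
Supply in terms of Pb becomes Qs = -157 + 2.4(Pb + 30) = -85 + 2.4Pb. Setting this equal to demand: 747 - 3.5Pb = -85 + 2.4Pb, so Pb = 8320/59.
Sellers receive Ps = 8320/59 + 30 = 10090/59; Q' = 747 − 3.5·(8320/59) = 14953/59.

Q' = 14953/59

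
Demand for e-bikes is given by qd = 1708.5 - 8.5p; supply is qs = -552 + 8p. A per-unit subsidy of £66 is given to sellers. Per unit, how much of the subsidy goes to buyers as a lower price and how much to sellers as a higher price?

Buyers gain £32 per unit; sellers gain £34 per unit

Pre-subsidy: 1708.5 - 8.5p = -552 + 8p gives p* = 137, q* = 544.
With the subsidy, sellers receive ps = pb + 66 for each unit, where pb is the price buyers pay.
Supply in terms of pb becomes qs = -552 + 8(pb + 66) = -24 + 8pb. Setting this equal to demand: 1708.5 - 8.5pb = -24 + 8pb, so pb = 105.
Sellers receive ps = 105 + 66 = 171; q' = 1708.5 − 8.5·105 = 816.
Buyers' price falls by p* − pb = 137 − 105 = 32; sellers' price rises by ps − p* = 171 − 137 = 34.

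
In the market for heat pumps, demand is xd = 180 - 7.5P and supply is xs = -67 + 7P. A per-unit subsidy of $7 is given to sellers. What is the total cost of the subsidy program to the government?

Government cost = 15750/29

Pre-subsidy: 180 - 7.5P = -67 + 7P gives P* = 494/29, x* = 1515/29.
With the subsidy, sellers receive Ps = Pb + 7 for each unit, where Pb is the price buyers pay.
Supply in terms of Pb becomes xs = -67 + 7(Pb + 7) = -18 + 7Pb. Setting this equal to demand: 180 - 7.5Pb = -18 + 7Pb, so Pb = 396/29.
Sellers receive Ps = 396/29 + 7 = 599/29; x' = 180 − 7.5·(396/29) = 2250/29.
Government outlay = subsidy × quantity = 7 × 2250/29 = 15750/29.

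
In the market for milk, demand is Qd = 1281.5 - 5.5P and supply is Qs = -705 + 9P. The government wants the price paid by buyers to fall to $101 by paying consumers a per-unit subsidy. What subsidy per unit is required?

At a buyer price of 101, quantity demanded is 1281.5 − 5.5·101 = 726.
Sellers supply 726 only when they receive Ps with -705 + 9·Ps = 726, i.e. Ps = 159.
s = Ps − Pb = 159 − 101 = 58.

Required subsidy s = $58 per unit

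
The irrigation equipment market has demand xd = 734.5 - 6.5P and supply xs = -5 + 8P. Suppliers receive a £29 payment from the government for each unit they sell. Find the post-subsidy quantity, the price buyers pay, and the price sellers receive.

Pre-subsidy: 734.5 - 6.5P = -5 + 8P gives P* = 51, x* = 403.
With the subsidy, sellers receive Ps = Pb + 29 for each unit, where Pb is the price buyers pay.
Supply in terms of Pb becomes xs = -5 + 8(Pb + 29) = 227 + 8Pb. Setting this equal to demand: 734.5 - 6.5Pb = 227 + 8Pb, so Pb = 35.
Sellers receive Ps = 35 + 29 = 64; x' = 734.5 − 6.5·35 = 507.

x' = 507; buyers pay £35; sellers receive £64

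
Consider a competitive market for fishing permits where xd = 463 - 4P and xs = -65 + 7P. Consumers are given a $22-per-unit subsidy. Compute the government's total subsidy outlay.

Pre-subsidy: 463 - 4P = -65 + 7P gives P* = 48, x* = 271.
With the rebate, buyers effectively pay Pb = Ps − 22, where Ps is the price sellers receive.
Demand in terms of Ps becomes xd = 463 − 4(Ps − 22) = 551 - 4Ps. Setting this equal to supply: 551 - 4Ps = -65 + 7Ps, so Ps = 56.
Buyers pay Pb = 56 − 22 = 34; x' = -65 + 7·56 = 327.
Government outlay = subsidy × quantity = 22 × 327 = 7194.

Government cost = $7194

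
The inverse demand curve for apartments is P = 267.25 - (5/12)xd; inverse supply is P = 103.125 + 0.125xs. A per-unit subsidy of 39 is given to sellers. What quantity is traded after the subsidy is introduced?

Pre-subsidy: 267.25 - (5/12)x = 103.125 + 0.125x gives x* = 303 and P* = 141.
With the subsidy, sellers receive Ps = Pb + 39 for each unit, where Pb is the price buyers pay.
On the curves, Pb = 267.25 - (5/12)x and Ps = 103.125 + 0.125x; the wedge Ps − Pb = 39 gives 103.125 + 0.125x − (267.25 - (5/12)x) = 39, so x' = 375.
Then Pb = 267.25 − (5/12)·375 = 111 and Ps = 103.125 + 0.125·375 = 150.

x' = 375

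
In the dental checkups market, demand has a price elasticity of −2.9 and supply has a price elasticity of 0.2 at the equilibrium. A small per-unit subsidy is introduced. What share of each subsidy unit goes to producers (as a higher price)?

Producer share = 29/31

For a small subsidy around the equilibrium, the benefit split depends on the relative slopes, which at a point are proportional to the elasticities.
Buyer share = εs/(εs + |εd|) = 0.2/(0.2 + 2.9) = 2/31; seller share = |εd|/(εs + |εd|) = 29/31.
So producers capture 29/31 of the subsidy.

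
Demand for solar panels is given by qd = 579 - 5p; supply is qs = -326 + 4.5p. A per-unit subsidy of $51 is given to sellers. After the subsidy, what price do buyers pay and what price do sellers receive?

Pre-subsidy: 579 - 5p = -326 + 4.5p gives p* = 1810/19, q* = 1951/19.
With the subsidy, sellers receive ps = pb + 51 for each unit, where pb is the price buyers pay.
Supply in terms of pb becomes qs = -326 + 4.5(pb + 51) = -96.5 + 4.5pb. Setting this equal to demand: 579 - 5pb = -96.5 + 4.5pb, so pb = 1351/19.
Sellers receive ps = 1351/19 + 51 = 2320/19; q' = 579 − 5·(1351/19) = 4246/19.

Buyers pay 1351/19; sellers receive 2320/19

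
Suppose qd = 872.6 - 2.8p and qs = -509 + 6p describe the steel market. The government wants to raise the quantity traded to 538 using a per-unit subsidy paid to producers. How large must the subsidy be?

Required subsidy s = 55 per unit

At q = 538, invert demand for the buyer price: pb = (872.6 − 538)/2.8 = 119.5; invert supply for the seller price: ps = (538 − (-509))/6 = 174.5.
The subsidy must fill the gap: s = ps − pb = 174.5 − 119.5 = 55.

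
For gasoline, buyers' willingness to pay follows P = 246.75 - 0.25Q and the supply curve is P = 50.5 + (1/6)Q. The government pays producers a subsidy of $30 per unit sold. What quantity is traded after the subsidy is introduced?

Pre-subsidy: 246.75 - 0.25Q = 50.5 + (1/6)Q gives Q* = 471 and P* = 129.
With the subsidy, sellers receive Ps = Pb + 30 for each unit, where Pb is the price buyers pay.
On the curves, Pb = 246.75 - 0.25Q and Ps = 50.5 + (1/6)Q; the wedge Ps − Pb = 30 gives 50.5 + (1/6)Q − (246.75 - 0.25Q) = 30, so Q' = 543.
Then Pb = 246.75 − 0.25·543 = 111 and Ps = 50.5 + (1/6)·543 = 141.

Q' = 543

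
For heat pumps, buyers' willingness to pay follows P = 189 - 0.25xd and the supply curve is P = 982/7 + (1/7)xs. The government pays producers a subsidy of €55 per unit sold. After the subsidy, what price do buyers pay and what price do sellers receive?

Buyers pay €123; sellers receive €178

Pre-subsidy: 189 - 0.25x = 982/7 + (1/7)x gives x* = 124 and P* = 158.
With the subsidy, sellers receive Ps = Pb + 55 for each unit, where Pb is the price buyers pay.
On the curves, Pb = 189 - 0.25x and Ps = 982/7 + (1/7)x; the wedge Ps − Pb = 55 gives 982/7 + (1/7)x − (189 - 0.25x) = 55, so x' = 264.
Then Pb = 189 − 0.25·264 = 123 and Ps = 982/7 + (1/7)·264 = 178.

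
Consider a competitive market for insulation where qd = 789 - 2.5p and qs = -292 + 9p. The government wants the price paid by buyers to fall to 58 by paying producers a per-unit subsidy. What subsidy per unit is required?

At a buyer price of 58, quantity demanded is 789 − 2.5·58 = 644.
Sellers supply 644 only when they receive ps with -292 + 9·ps = 644, i.e. ps = 104.
s = ps − pb = 104 − 58 = 46.

Required subsidy s = 46 per unit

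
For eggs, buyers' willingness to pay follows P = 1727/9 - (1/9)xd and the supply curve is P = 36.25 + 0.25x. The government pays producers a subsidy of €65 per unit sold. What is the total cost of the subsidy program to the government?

Pre-subsidy: 1727/9 - (1/9)x = 36.25 + 0.25x gives x* = 431 and P* = 144.
With the subsidy, sellers receive Ps = Pb + 65 for each unit, where Pb is the price buyers pay.
On the curves, Pb = 1727/9 - (1/9)x and Ps = 36.25 + 0.25x; the wedge Ps − Pb = 65 gives 36.25 + 0.25x − (1727/9 - (1/9)x) = 65, so x' = 611.
Then Pb = 1727/9 − (1/9)·611 = 124 and Ps = 36.25 + 0.25·611 = 189.
Government outlay = subsidy × quantity = 65 × 611 = 39715.

Government cost = €39715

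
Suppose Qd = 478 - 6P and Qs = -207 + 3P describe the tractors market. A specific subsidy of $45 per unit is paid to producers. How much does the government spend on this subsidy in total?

Government cost = $5010

Pre-subsidy: 478 - 6P = -207 + 3P gives P* = 685/9, Q* = 64/3.
With the subsidy, sellers receive Ps = Pb + 45 for each unit, where Pb is the price buyers pay.
Supply in terms of Pb becomes Qs = -207 + 3(Pb + 45) = -72 + 3Pb. Setting this equal to demand: 478 - 6Pb = -72 + 3Pb, so Pb = 550/9.
Sellers receive Ps = 550/9 + 45 = 955/9; Q' = 478 − 6·(550/9) = 334/3.
Government outlay = subsidy × quantity = 45 × 334/3 = 5010.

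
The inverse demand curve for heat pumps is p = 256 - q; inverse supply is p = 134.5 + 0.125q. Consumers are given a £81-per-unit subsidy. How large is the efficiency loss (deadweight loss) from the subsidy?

Pre-subsidy: 256 - q = 134.5 + 0.125q gives q* = 108 and p* = 148.
With the rebate, buyers effectively pay pb = ps − 81, where ps is the price sellers receive.
On the curves, pb = 256 - q and ps = 134.5 + 0.125q; the wedge ps − pb = 81 gives 134.5 + 0.125q − (256 - q) = 81, so q' = 180.
Then pb = 256 − 1·180 = 76 and ps = 134.5 + 0.125·180 = 157.
The subsidy expands output by 180 − 108 = 72 past the efficient level; on those units the gap between marginal cost and willingness to pay runs from 0 up to 81.
DWL = ½ × 81 × 72 = 2916.

Deadweight loss = £2916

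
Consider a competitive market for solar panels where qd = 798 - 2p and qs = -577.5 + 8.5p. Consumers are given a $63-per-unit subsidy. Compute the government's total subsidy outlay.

Government cost = $40194

Pre-subsidy: 798 - 2p = -577.5 + 8.5p gives p* = 131, q* = 536.
With the rebate, buyers effectively pay pb = ps − 63, where ps is the price sellers receive.
Demand in terms of ps becomes qd = 798 − 2(ps − 63) = 924 - 2ps. Setting this equal to supply: 924 - 2ps = -577.5 + 8.5ps, so ps = 143.
Buyers pay pb = 143 − 63 = 80; q' = -577.5 + 8.5·143 = 638.
Government outlay = subsidy × quantity = 63 × 638 = 40194.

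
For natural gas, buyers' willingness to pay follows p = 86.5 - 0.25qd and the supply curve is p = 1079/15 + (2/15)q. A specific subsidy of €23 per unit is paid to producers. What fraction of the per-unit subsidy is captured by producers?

Producer share = 8/23

Pre-subsidy: 86.5 - 0.25q = 1079/15 + (2/15)q gives q* = 38 and p* = 77.
With the subsidy, sellers receive ps = pb + 23 for each unit, where pb is the price buyers pay.
On the curves, pb = 86.5 - 0.25q and ps = 1079/15 + (2/15)q; the wedge ps − pb = 23 gives 1079/15 + (2/15)q − (86.5 - 0.25q) = 23, so q' = 98.
Then pb = 86.5 − 0.25·98 = 62 and ps = 1079/15 + (2/15)·98 = 85.
Buyers' price falls by p* − pb = 77 − 62 = 15; sellers' price rises by ps − p* = 85 − 77 = 8.
So producers capture 8/23 = 8/23 of each unit of subsidy.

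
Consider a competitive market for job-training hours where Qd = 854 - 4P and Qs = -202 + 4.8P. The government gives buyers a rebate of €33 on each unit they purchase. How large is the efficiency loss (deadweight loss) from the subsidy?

Pre-subsidy: 854 - 4P = -202 + 4.8P gives P* = 120, Q* = 374.
With the rebate, buyers effectively pay Pb = Ps − 33, where Ps is the price sellers receive.
Demand in terms of Ps becomes Qd = 854 − 4(Ps − 33) = 986 - 4Ps. Setting this equal to supply: 986 - 4Ps = -202 + 4.8Ps, so Ps = 135.
Buyers pay Pb = 135 − 33 = 102; Q' = -202 + 4.8·135 = 446.
The subsidy expands output by 446 − 374 = 72 past the efficient level; on those units the gap between marginal cost and willingness to pay runs from 0 up to 33.
DWL = ½ × 33 × 72 = 1188.

Deadweight loss = €1188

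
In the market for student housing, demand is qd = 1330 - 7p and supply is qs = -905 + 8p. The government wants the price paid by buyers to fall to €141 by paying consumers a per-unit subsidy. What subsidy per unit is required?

Required subsidy s = €15 per unit

At a buyer price of 141, quantity demanded is 1330 − 7·141 = 343.
Sellers supply 343 only when they receive ps with -905 + 8·ps = 343, i.e. ps = 156.
s = ps − pb = 156 − 141 = 15.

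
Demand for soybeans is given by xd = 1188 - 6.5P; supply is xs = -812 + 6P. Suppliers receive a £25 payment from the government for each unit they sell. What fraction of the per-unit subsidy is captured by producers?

Producer share = 0.52

Pre-subsidy: 1188 - 6.5P = -812 + 6P gives P* = 160, x* = 148.
With the subsidy, sellers receive Ps = Pb + 25 for each unit, where Pb is the price buyers pay.
Supply in terms of Pb becomes xs = -812 + 6(Pb + 25) = -662 + 6Pb. Setting this equal to demand: 1188 - 6.5Pb = -662 + 6Pb, so Pb = 148.
Sellers receive Ps = 148 + 25 = 173; x' = 1188 − 6.5·148 = 226.
Buyers' price falls by P* − Pb = 160 − 148 = 12; sellers' price rises by Ps − P* = 173 − 160 = 13.
So producers capture 13/25 = 0.52 of each unit of subsidy.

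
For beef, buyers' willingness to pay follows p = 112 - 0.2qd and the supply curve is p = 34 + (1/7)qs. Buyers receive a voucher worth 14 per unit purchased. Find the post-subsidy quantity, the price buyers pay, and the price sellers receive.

Pre-subsidy: 112 - 0.2q = 34 + (1/7)q gives q* = 227.5 and p* = 66.5.
With the rebate, buyers effectively pay pb = ps − 14, where ps is the price sellers receive.
On the curves, pb = 112 - 0.2q and ps = 34 + (1/7)q; the wedge ps − pb = 14 gives 34 + (1/7)q − (112 - 0.2q) = 14, so q' = 805/3.
Then pb = 112 − 0.2·(805/3) = 175/3 and ps = 34 + (1/7)·(805/3) = 217/3.

q' = 805/3; buyers pay 175/3; sellers receive 217/3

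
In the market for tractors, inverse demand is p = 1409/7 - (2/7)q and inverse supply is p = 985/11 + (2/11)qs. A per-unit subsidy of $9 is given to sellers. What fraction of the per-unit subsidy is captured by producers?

Pre-subsidy: 1409/7 - (2/7)q = 985/11 + (2/11)q gives q* = 239 and p* = 133.
With the subsidy, sellers receive ps = pb + 9 for each unit, where pb is the price buyers pay.
On the curves, pb = 1409/7 - (2/7)q and ps = 985/11 + (2/11)q; the wedge ps − pb = 9 gives 985/11 + (2/11)q − (1409/7 - (2/7)q) = 9, so q' = 258.25.
Then pb = 1409/7 − (2/7)·258.25 = 127.5 and ps = 985/11 + (2/11)·258.25 = 136.5.
Buyers' price falls by p* − pb = 133 − 127.5 = 5.5; sellers' price rises by ps − p* = 136.5 − 133 = 3.5.
So producers capture 3.5/9 = 7/18 of each unit of subsidy.

Producer share = 7/18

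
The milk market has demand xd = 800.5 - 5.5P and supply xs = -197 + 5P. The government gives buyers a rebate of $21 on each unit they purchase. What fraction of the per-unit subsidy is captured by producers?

Producer share = 11/21

Pre-subsidy: 800.5 - 5.5P = -197 + 5P gives P* = 95, x* = 278.
With the rebate, buyers effectively pay Pb = Ps − 21, where Ps is the price sellers receive.
Demand in terms of Ps becomes xd = 800.5 − 5.5(Ps − 21) = 916 - 5.5Ps. Setting this equal to supply: 916 - 5.5Ps = -197 + 5Ps, so Ps = 106.
Buyers pay Pb = 106 − 21 = 85; x' = -197 + 5·106 = 333.
Buyers' price falls by P* − Pb = 95 − 85 = 10; sellers' price rises by Ps − P* = 106 − 95 = 11.
So producers capture 11/21 = 11/21 of each unit of subsidy.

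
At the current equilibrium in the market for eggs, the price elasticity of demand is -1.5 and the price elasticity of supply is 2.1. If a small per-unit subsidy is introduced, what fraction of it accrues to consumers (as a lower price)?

Consumer share = 7/12

For a small subsidy around the equilibrium, the benefit split depends on the relative slopes, which at a point are proportional to the elasticities.
Buyer share = εs/(εs + |εd|) = 2.1/(2.1 + 1.5) = 7/12; seller share = |εd|/(εs + |εd|) = 5/12.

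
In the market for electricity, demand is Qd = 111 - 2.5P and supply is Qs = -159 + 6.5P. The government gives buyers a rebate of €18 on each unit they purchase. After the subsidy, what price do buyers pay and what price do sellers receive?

Pre-subsidy: 111 - 2.5P = -159 + 6.5P gives P* = 30, Q* = 36.
With the rebate, buyers effectively pay Pb = Ps − 18, where Ps is the price sellers receive.
Demand in terms of Ps becomes Qd = 111 − 2.5(Ps − 18) = 156 - 2.5Ps. Setting this equal to supply: 156 - 2.5Ps = -159 + 6.5Ps, so Ps = 35.
Buyers pay Pb = 35 − 18 = 17; Q' = -159 + 6.5·35 = 68.5.

Buyers pay €17; sellers receive €35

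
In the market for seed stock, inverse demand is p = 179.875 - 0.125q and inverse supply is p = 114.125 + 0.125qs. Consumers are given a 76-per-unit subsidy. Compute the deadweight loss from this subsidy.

Deadweight loss = 11552

Pre-subsidy: 179.875 - 0.125q = 114.125 + 0.125q gives q* = 263 and p* = 147.
With the rebate, buyers effectively pay pb = ps − 76, where ps is the price sellers receive.
On the curves, pb = 179.875 - 0.125q and ps = 114.125 + 0.125q; the wedge ps − pb = 76 gives 114.125 + 0.125q − (179.875 - 0.125q) = 76, so q' = 567.
Then pb = 179.875 − 0.125·567 = 109 and ps = 114.125 + 0.125·567 = 185.
The subsidy expands output by 567 − 263 = 304 past the efficient level; on those units the gap between marginal cost and willingness to pay runs from 0 up to 76.
DWL = ½ × 76 × 304 = 11552.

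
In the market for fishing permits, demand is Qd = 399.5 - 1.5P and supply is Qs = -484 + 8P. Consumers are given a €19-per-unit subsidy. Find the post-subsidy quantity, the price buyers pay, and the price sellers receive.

Q' = 284; buyers pay €77; sellers receive €96

Pre-subsidy: 399.5 - 1.5P = -484 + 8P gives P* = 93, Q* = 260.
With the rebate, buyers effectively pay Pb = Ps − 19, where Ps is the price sellers receive.
Demand in terms of Ps becomes Qd = 399.5 − 1.5(Ps − 19) = 428 - 1.5Ps. Setting this equal to supply: 428 - 1.5Ps = -484 + 8Ps, so Ps = 96.
Buyers pay Pb = 96 − 19 = 77; Q' = -484 + 8·96 = 284.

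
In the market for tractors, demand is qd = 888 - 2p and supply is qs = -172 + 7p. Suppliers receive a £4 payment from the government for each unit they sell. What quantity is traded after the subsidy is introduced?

Pre-subsidy: 888 - 2p = -172 + 7p gives p* = 1060/9, q* = 5872/9.
With the subsidy, sellers receive ps = pb + 4 for each unit, where pb is the price buyers pay.
Supply in terms of pb becomes qs = -172 + 7(pb + 4) = -144 + 7pb. Setting this equal to demand: 888 - 2pb = -144 + 7pb, so pb = 344/3.
Sellers receive ps = 344/3 + 4 = 356/3; q' = 888 − 2·(344/3) = 1976/3.

q' = 1976/3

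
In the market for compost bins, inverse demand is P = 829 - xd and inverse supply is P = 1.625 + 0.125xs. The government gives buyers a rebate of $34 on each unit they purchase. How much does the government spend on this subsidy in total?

Pre-subsidy: 829 - x = 1.625 + 0.125x gives x* = 6619/9 and P* = 842/9.
With the rebate, buyers effectively pay Pb = Ps − 34, where Ps is the price sellers receive.
On the curves, Pb = 829 - x and Ps = 1.625 + 0.125x; the wedge Ps − Pb = 34 gives 1.625 + 0.125x − (829 - x) = 34, so x' = 2297/3.
Then Pb = 829 − 1·(2297/3) = 190/3 and Ps = 1.625 + 0.125·(2297/3) = 292/3.
Government outlay = subsidy × quantity = 34 × 2297/3 = 78098/3.

Government cost = 78098/3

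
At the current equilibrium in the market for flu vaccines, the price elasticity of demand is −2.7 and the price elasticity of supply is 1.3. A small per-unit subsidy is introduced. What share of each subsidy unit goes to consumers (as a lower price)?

Consumer share = 0.325

For a small subsidy around the equilibrium, the benefit split depends on the relative slopes, which at a point are proportional to the elasticities.
Buyer share = εs/(εs + |εd|) = 1.3/(1.3 + 2.7) = 0.325; seller share = |εd|/(εs + |εd|) = 0.675.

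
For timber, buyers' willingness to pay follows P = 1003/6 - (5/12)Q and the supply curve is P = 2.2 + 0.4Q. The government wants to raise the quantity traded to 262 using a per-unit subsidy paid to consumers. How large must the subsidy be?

At Q = 262, from the demand curve buyers pay Pb = 1003/6 − (5/12)·262 = 58; from the supply curve sellers need Ps = 2.2 + 0.4·262 = 107.
The subsidy must fill the gap: s = Ps − Pb = 107 − 58 = 49.

Required subsidy s = 49 per unit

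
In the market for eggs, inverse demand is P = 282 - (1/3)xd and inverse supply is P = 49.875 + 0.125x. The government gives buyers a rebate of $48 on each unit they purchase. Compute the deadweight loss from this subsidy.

Deadweight loss = 27648/11

Pre-subsidy: 282 - (1/3)x = 49.875 + 0.125x gives x* = 5571/11 and P* = 1245/11.
With the rebate, buyers effectively pay Pb = Ps − 48, where Ps is the price sellers receive.
On the curves, Pb = 282 - (1/3)x and Ps = 49.875 + 0.125x; the wedge Ps − Pb = 48 gives 49.875 + 0.125x − (282 - (1/3)x) = 48, so x' = 6723/11.
Then Pb = 282 − (1/3)·(6723/11) = 861/11 and Ps = 49.875 + 0.125·(6723/11) = 1389/11.
The subsidy expands output by 6723/11 − 5571/11 = 1152/11 past the efficient level; on those units the gap between marginal cost and willingness to pay runs from 0 up to 48.
DWL = ½ × 48 × 1152/11 = 27648/11.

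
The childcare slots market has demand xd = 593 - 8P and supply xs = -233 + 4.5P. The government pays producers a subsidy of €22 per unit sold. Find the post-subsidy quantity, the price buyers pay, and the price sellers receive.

x' = 127.72; buyers pay €58.16; sellers receive €80.16

Pre-subsidy: 593 - 8P = -233 + 4.5P gives P* = 66.08, x* = 64.36.
With the subsidy, sellers receive Ps = Pb + 22 for each unit, where Pb is the price buyers pay.
Supply in terms of Pb becomes xs = -233 + 4.5(Pb + 22) = -134 + 4.5Pb. Setting this equal to demand: 593 - 8Pb = -134 + 4.5Pb, so Pb = 58.16.
Sellers receive Ps = 58.16 + 22 = 80.16; x' = 593 − 8·58.16 = 127.72.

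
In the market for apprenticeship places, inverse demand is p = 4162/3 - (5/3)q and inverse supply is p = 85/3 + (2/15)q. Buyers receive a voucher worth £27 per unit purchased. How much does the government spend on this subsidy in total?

Government cost = £20790

Pre-subsidy: 4162/3 - (5/3)q = 85/3 + (2/15)q gives q* = 755 and p* = 129.
With the rebate, buyers effectively pay pb = ps − 27, where ps is the price sellers receive.
On the curves, pb = 4162/3 - (5/3)q and ps = 85/3 + (2/15)q; the wedge ps − pb = 27 gives 85/3 + (2/15)q − (4162/3 - (5/3)q) = 27, so q' = 770.
Then pb = 4162/3 − (5/3)·770 = 104 and ps = 85/3 + (2/15)·770 = 131.
Government outlay = subsidy × quantity = 27 × 770 = 20790.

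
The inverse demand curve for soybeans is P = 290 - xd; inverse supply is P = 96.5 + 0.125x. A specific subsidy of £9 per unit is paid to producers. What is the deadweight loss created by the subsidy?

Deadweight loss = £36

Pre-subsidy: 290 - x = 96.5 + 0.125x gives x* = 172 and P* = 118.
With the subsidy, sellers receive Ps = Pb + 9 for each unit, where Pb is the price buyers pay.
On the curves, Pb = 290 - x and Ps = 96.5 + 0.125x; the wedge Ps − Pb = 9 gives 96.5 + 0.125x − (290 - x) = 9, so x' = 180.
Then Pb = 290 − 1·180 = 110 and Ps = 96.5 + 0.125·180 = 119.
The subsidy expands output by 180 − 172 = 8 past the efficient level; on those units the gap between marginal cost and willingness to pay runs from 0 up to 9.
DWL = ½ × 9 × 8 = 36.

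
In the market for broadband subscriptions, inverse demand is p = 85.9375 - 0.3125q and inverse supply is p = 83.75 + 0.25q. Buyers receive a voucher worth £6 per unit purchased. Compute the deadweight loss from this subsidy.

Deadweight loss = £32

Pre-subsidy: 85.9375 - 0.3125q = 83.75 + 0.25q gives q* = 35/9 and p* = 1525/18.
With the rebate, buyers effectively pay pb = ps − 6, where ps is the price sellers receive.
On the curves, pb = 85.9375 - 0.3125q and ps = 83.75 + 0.25q; the wedge ps − pb = 6 gives 83.75 + 0.25q − (85.9375 - 0.3125q) = 6, so q' = 131/9.
Then pb = 85.9375 − 0.3125·(131/9) = 1465/18 and ps = 83.75 + 0.25·(131/9) = 1573/18.
The subsidy expands output by 131/9 − 35/9 = 32/3 past the efficient level; on those units the gap between marginal cost and willingness to pay runs from 0 up to 6.
DWL = ½ × 6 × 32/3 = 32.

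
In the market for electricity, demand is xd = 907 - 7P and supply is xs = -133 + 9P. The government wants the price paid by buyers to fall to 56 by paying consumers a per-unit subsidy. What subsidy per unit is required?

At a buyer price of 56, quantity demanded is 907 − 7·56 = 515.
Sellers supply 515 only when they receive Ps with -133 + 9·Ps = 515, i.e. Ps = 72.
s = Ps − Pb = 72 − 56 = 16.

Required subsidy s = 16 per unit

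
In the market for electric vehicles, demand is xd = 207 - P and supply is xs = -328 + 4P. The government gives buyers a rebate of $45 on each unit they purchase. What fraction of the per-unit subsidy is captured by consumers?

Consumer share = 0.8

Pre-subsidy: 207 - P = -328 + 4P gives P* = 107, x* = 100.
With the rebate, buyers effectively pay Pb = Ps − 45, where Ps is the price sellers receive.
Demand in terms of Ps becomes xd = 207 − 1(Ps − 45) = 252 - Ps. Setting this equal to supply: 252 - Ps = -328 + 4Ps, so Ps = 116.
Buyers pay Pb = 116 − 45 = 71; x' = -328 + 4·116 = 136.
Buyers' price falls by P* − Pb = 107 − 71 = 36; sellers' price rises by Ps − P* = 116 − 107 = 9.
So consumers capture 36/45 = 0.8 of each unit of subsidy.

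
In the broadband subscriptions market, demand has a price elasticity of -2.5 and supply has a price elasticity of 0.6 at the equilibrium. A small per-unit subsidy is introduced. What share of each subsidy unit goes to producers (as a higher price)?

For a small subsidy around the equilibrium, the benefit split depends on the relative slopes, which at a point are proportional to the elasticities.
Buyer share = εs/(εs + |εd|) = 0.6/(0.6 + 2.5) = 6/31; seller share = |εd|/(εs + |εd|) = 25/31.
So producers capture 25/31 of the subsidy.

Producer share = 25/31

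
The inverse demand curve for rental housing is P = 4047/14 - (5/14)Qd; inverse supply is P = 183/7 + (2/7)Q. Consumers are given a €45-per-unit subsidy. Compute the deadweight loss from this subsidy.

Deadweight loss = €1575

Pre-subsidy: 4047/14 - (5/14)Q = 183/7 + (2/7)Q gives Q* = 409 and P* = 143.
With the rebate, buyers effectively pay Pb = Ps − 45, where Ps is the price sellers receive.
On the curves, Pb = 4047/14 - (5/14)Q and Ps = 183/7 + (2/7)Q; the wedge Ps − Pb = 45 gives 183/7 + (2/7)Q − (4047/14 - (5/14)Q) = 45, so Q' = 479.
Then Pb = 4047/14 − (5/14)·479 = 118 and Ps = 183/7 + (2/7)·479 = 163.
The subsidy expands output by 479 − 409 = 70 past the efficient level; on those units the gap between marginal cost and willingness to pay runs from 0 up to 45.
DWL = ½ × 45 × 70 = 1575.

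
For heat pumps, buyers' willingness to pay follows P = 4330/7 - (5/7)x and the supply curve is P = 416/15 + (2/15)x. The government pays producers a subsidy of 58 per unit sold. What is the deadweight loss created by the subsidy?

Deadweight loss = 176610/89

Pre-subsidy: 4330/7 - (5/7)x = 416/15 + (2/15)x gives x* = 62038/89 and P* = 10740/89.
With the subsidy, sellers receive Ps = Pb + 58 for each unit, where Pb is the price buyers pay.
On the curves, Pb = 4330/7 - (5/7)x and Ps = 416/15 + (2/15)x; the wedge Ps − Pb = 58 gives 416/15 + (2/15)x − (4330/7 - (5/7)x) = 58, so x' = 68128/89.
Then Pb = 4330/7 − (5/7)·(68128/89) = 6390/89 and Ps = 416/15 + (2/15)·(68128/89) = 11552/89.
The subsidy expands output by 68128/89 − 62038/89 = 6090/89 past the efficient level; on those units the gap between marginal cost and willingness to pay runs from 0 up to 58.
DWL = ½ × 58 × 6090/89 = 176610/89.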